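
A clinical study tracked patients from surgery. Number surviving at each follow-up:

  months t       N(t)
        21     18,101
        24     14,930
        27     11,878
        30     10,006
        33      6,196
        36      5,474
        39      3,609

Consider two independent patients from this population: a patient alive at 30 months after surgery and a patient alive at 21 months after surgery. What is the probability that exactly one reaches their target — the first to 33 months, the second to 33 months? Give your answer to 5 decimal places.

p₁ = N(33)/N(30) = 6,196/10,006 = 0.619228; p₂ = N(33)/N(21) = 6,196/18,101 = 0.342302.
P(exactly one) = p₁(1−p₂) + (1−p₁)p₂ = 0.407265 + 0.130339 = 0.537604.

0.53760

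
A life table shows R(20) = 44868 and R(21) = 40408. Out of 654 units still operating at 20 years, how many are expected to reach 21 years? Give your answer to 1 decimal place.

589.0

The relevant probability is 40408/44868 = 0.900597.
Expected number = 654 × 0.900597 = 589.0.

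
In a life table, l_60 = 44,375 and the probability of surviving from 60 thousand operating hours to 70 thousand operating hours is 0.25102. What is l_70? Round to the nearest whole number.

11139

l_70 = l_60 × p = 44,375 × 0.25102 = 11139.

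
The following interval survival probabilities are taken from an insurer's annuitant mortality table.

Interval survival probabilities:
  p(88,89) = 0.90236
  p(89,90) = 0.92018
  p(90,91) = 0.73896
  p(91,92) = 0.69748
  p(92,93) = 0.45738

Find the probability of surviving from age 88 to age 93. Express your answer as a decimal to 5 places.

0.19574

Chaining the interval survival probabilities: 0.90236 × 0.92018 × 0.73896 × 0.69748 × 0.45738.
= 0.195741.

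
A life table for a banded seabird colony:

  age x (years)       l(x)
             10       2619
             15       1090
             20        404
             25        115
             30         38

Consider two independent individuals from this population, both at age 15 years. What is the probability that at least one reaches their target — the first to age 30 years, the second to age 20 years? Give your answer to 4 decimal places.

p₁ = l(30)/l(15) = 38/1090 = 0.034862; p₂ = l(20)/l(15) = 404/1090 = 0.370642.
P(at least one) = 1 − (1−p₁)(1−p₂) = 1 − 0.965138 × 0.629358 = 0.392583.

0.3926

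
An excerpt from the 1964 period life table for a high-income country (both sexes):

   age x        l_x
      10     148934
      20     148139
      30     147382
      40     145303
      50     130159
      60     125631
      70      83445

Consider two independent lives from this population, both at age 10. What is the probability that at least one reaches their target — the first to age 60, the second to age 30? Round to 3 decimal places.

0.998

p₁ = l_60/l_10 = 125631/148934 = 0.843535; p₂ = l_30/l_10 = 147382/148934 = 0.989579.
P(at least one) = 1 − (1−p₁)(1−p₂) = 1 − 0.156465 × 0.010421 = 0.998369.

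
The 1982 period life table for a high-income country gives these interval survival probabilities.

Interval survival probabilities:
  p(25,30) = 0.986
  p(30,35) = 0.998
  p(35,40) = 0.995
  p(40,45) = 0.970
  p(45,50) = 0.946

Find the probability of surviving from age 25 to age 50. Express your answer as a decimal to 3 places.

0.898

P(survive 25→50) = 0.986 × 0.998 × 0.995 × 0.970 × 0.946.
= 0.898449.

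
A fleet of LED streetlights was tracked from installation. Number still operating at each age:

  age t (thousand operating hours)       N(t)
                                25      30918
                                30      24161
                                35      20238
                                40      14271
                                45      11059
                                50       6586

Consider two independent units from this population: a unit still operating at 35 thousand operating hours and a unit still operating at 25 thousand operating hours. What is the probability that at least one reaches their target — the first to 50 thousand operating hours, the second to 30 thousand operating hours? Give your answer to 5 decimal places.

p₁ = N(50)/N(35) = 6586/20238 = 0.325427; p₂ = N(30)/N(25) = 24161/30918 = 0.781454.
P(at least one) = 1 − (1−p₁)(1−p₂) = 1 − 0.674573 × 0.218546 = 0.852575.

0.85257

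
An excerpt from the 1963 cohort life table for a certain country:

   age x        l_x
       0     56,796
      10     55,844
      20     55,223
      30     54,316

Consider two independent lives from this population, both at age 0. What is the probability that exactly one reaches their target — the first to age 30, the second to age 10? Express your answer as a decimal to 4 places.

0.0590

p₁ = l_30/l_0 = 54,316/56,796 = 0.956335; p₂ = l_10/l_0 = 55,844/56,796 = 0.983238.
P(exactly one) = p₁(1−p₂) + (1−p₁)p₂ = 0.016030 + 0.042933 = 0.058963.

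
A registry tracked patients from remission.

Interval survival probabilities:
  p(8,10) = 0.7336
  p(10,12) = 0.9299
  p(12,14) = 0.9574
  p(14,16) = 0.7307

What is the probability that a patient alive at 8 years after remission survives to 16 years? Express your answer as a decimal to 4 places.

Survival from 8 to 16 is the product of surviving each interval: 0.7336 × 0.9299 × 0.9574 × 0.7307.
= 0.477230.

0.4772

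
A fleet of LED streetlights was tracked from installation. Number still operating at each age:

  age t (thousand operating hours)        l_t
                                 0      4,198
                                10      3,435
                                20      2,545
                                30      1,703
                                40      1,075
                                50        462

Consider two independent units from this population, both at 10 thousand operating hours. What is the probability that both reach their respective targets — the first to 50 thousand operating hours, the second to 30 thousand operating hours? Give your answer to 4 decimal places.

p₁ = l_50/l_10 = 462/3,435 = 0.134498; p₂ = l_30/l_10 = 1,703/3,435 = 0.495779.
P(both) = p₁ × p₂ = 0.134498 × 0.495779 = 0.066681.

0.0667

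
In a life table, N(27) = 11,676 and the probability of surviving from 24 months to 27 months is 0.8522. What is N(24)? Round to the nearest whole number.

13701

N(24) = N(27) / p = 11,676 / 0.8522 = 13701.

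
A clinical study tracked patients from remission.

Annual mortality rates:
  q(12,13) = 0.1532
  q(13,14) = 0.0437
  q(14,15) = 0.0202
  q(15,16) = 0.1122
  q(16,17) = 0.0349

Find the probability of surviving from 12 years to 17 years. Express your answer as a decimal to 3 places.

0.680

P(survive 12→17) = (1 − 0.1532) × (1 − 0.0437) × (1 − 0.0202) × (1 − 0.1122) × (1 − 0.0349).
= 0.8468 × 0.9563 × 0.9798 × 0.8878 × 0.9651 = 0.679829.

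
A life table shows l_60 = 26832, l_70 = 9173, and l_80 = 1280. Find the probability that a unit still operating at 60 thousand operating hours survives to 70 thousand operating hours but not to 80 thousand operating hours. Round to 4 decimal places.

0.2942

This is the probability of reaching 70 but not 80, conditional on being operational at 60: (l_70 − l_80) / l_60.
= (9173 − 1280) / 26832 = 7893 / 26832 = 0.294164.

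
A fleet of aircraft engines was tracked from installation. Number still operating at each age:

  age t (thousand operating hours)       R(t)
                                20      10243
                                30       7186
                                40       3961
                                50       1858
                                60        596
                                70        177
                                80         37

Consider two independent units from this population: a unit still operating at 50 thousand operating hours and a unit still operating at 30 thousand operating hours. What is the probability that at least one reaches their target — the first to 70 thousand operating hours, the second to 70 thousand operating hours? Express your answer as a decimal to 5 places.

p₁ = R(70)/R(50) = 177/1858 = 0.095264; p₂ = R(70)/R(30) = 177/7186 = 0.024631.
P(at least one) = 1 − (1−p₁)(1−p₂) = 1 − 0.904736 × 0.975369 = 0.117549.

0.11755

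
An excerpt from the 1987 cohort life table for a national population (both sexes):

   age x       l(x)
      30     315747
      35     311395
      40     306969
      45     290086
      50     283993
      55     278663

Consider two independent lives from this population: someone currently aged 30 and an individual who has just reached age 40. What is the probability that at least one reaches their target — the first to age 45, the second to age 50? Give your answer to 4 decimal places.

p₁ = l(45)/l(30) = 290086/315747 = 0.918729; p₂ = l(50)/l(40) = 283993/306969 = 0.925152.
P(at least one) = 1 − (1−p₁)(1−p₂) = 1 − 0.081271 × 0.074848 = 0.993917.

0.9939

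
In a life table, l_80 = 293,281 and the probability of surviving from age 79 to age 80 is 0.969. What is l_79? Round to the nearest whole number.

302664

l_79 = l_80 / p = 293,281 / 0.969 = 302664.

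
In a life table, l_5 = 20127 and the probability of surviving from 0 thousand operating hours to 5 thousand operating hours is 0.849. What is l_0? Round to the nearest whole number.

23707

l_0 = l_5 / p = 20127 / 0.849 = 23707.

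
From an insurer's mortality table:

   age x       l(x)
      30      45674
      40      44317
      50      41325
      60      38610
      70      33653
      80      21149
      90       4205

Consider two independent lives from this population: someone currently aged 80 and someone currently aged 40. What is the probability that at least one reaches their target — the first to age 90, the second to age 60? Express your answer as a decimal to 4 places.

0.8968

p₁ = l(90)/l(80) = 4205/21149 = 0.198827; p₂ = l(60)/l(40) = 38610/44317 = 0.871223.
P(at least one) = 1 − (1−p₁)(1−p₂) = 1 − 0.801173 × 0.128777 = 0.896827.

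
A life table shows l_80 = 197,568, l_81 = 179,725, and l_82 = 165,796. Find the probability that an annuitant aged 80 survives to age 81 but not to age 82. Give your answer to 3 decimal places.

We want 1|1q80 = (l_81 − l_82)/l_80.
This is the probability of reaching 81 but not 82, conditional on being alive at 80: (l_81 − l_82) / l_80.
= (179,725 − 165,796) / 197,568 = 13,929 / 197,568 = 0.070502.

0.071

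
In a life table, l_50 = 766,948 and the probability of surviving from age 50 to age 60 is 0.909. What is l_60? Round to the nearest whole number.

l_60 = l_50 × p = 766,948 × 0.909 = 697156.

697156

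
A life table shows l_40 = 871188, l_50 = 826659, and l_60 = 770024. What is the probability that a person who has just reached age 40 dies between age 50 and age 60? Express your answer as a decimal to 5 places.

This is the probability of reaching 50 but not 60, conditional on being alive at 40: (l_50 − l_60) / l_40.
= (826659 − 770024) / 871188 = 56635 / 871188 = 0.065009.

0.06501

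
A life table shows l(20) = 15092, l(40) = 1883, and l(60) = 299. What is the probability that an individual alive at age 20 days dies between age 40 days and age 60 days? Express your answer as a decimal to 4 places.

This is the probability of reaching 40 but not 60, conditional on being alive at 20: (l(40) − l(60)) / l(20).
= (1883 − 299) / 15092 = 1584 / 15092 = 0.104956.

0.1050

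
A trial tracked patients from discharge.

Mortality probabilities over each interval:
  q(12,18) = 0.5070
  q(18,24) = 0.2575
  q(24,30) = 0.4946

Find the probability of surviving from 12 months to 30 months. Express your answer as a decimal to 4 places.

0.1850

The overall survival probability is (1 − 0.5070) × (1 − 0.2575) × (1 − 0.4946).
= 0.4930 × 0.7425 × 0.5054 = 0.185003.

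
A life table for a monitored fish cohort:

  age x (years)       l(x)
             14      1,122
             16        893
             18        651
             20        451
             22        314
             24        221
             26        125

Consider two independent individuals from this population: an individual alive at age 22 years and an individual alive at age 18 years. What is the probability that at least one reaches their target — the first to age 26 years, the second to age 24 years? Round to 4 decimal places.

p₁ = l(26)/l(22) = 125/314 = 0.398089; p₂ = l(24)/l(18) = 221/651 = 0.339478.
P(at least one) = 1 − (1−p₁)(1−p₂) = 1 − 0.601911 × 0.660522 = 0.602425.

0.6024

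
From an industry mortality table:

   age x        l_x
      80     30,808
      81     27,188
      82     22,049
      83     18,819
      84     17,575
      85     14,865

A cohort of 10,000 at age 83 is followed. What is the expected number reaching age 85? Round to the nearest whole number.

7899

The relevant probability is 14,865/18,819 = 0.789893.
Expected number = 10,000 × 0.789893 = 7899.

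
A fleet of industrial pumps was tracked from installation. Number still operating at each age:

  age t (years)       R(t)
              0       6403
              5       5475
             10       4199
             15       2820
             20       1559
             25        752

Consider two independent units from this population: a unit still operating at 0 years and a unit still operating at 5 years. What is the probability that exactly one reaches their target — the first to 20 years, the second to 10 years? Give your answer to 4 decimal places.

p₁ = R(20)/R(0) = 1559/6403 = 0.243480; p₂ = R(10)/R(5) = 4199/5475 = 0.766941.
P(exactly one) = p₁(1−p₂) + (1−p₁)p₂ = 0.056745 + 0.580206 = 0.636951.

0.6370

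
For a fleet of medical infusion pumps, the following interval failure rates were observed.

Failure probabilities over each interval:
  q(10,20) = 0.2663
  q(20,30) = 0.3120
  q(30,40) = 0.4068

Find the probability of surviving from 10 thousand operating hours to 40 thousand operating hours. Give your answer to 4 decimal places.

0.2994

P(survive 10→40) = (1 − 0.2663) × (1 − 0.3120) × (1 − 0.4068).
= 0.7337 × 0.6880 × 0.5932 = 0.299439.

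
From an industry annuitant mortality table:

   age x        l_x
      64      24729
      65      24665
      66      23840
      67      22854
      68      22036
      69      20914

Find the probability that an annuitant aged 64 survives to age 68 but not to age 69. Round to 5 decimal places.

0.04537

We want 4|1q64 = (l_68 − l_69)/l_64.
This is the probability of reaching 68 but not 69, conditional on being alive at 64: (l_68 − l_69) / l_64.
= (22036 − 20914) / 24729 = 1122 / 24729 = 0.045372.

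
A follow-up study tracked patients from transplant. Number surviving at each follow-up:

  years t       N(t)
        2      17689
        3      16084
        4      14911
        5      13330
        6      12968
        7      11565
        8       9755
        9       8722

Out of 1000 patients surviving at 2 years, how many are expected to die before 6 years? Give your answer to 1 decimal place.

The relevant probability is 1 − 12968/17689 = 0.266889.
Expected number = 1000 × 0.266889 = 266.9.

266.9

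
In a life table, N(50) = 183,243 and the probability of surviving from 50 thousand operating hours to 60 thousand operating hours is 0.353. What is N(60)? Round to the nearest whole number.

N(60) = N(50) × p = 183,243 × 0.353 = 64685.

64685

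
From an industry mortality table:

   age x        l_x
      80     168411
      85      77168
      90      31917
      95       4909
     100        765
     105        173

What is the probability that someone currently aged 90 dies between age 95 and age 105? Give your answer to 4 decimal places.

0.1484

We want 5|10q90 = (l_95 − l_105)/l_90.
This is the probability of reaching 95 but not 105, conditional on being alive at 90: (l_95 − l_105) / l_90.
= (4909 − 173) / 31917 = 4736 / 31917 = 0.148385.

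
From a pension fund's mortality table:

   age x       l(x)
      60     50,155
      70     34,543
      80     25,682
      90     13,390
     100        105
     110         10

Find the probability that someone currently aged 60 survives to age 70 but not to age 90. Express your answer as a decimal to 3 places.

This is the probability of reaching 70 but not 90, conditional on being alive at 60: (l(70) − l(90)) / l(60).
= (34,543 − 13,390) / 50,155 = 21,153 / 50,155 = 0.421753.

0.422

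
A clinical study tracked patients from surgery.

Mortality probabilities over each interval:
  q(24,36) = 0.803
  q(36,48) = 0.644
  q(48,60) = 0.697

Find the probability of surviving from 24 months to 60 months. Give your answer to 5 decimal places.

0.02125

Survival from 24 to 60 is the product of surviving each interval: (1 − 0.803) × (1 − 0.644) × (1 − 0.697).
= 0.197 × 0.356 × 0.303 = 0.021250.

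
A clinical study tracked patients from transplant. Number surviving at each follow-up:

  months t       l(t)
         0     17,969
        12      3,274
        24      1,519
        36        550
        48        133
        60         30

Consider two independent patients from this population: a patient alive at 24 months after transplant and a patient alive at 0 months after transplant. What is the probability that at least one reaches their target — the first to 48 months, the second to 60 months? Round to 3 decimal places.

p₁ = l(48)/l(24) = 133/1,519 = 0.087558; p₂ = l(60)/l(0) = 30/17,969 = 0.001670.
P(at least one) = 1 − (1−p₁)(1−p₂) = 1 − 0.912442 × 0.998330 = 0.089082.

0.089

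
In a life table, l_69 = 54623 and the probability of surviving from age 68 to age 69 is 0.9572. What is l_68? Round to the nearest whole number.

l_68 = l_69 / p = 54623 / 0.9572 = 57065.

57065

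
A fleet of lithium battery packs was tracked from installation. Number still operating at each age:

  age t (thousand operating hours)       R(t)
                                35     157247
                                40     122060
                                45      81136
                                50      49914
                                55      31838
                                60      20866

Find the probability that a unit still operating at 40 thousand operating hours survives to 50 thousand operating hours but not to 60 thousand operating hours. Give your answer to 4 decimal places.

0.2380

This is the probability of reaching 50 but not 60, conditional on being operational at 40: (R(50) − R(60)) / R(40).
= (49914 − 20866) / 122060 = 29048 / 122060 = 0.237981.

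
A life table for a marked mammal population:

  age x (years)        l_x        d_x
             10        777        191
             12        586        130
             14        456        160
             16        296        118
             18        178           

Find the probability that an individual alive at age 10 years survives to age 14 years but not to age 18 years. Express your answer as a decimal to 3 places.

0.358

This is the probability of reaching 14 but not 18, conditional on being alive at 10: (l_14 − l_18) / l_10.
= (456 − 178) / 777 = 278 / 777 = 0.357786.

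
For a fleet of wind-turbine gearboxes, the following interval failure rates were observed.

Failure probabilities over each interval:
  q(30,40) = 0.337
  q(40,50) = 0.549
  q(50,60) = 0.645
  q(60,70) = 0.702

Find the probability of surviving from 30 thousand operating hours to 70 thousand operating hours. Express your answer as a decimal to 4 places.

Survival from 30 to 70 is the product of surviving each interval: (1 − 0.337) × (1 − 0.549) × (1 − 0.645) × (1 − 0.702).
= 0.663 × 0.451 × 0.355 × 0.298 = 0.031633.

0.0316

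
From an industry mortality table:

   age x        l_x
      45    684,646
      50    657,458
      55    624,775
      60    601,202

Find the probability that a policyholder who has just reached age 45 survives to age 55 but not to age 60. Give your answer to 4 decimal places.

We want 10|5q45 = (l_55 − l_60)/l_45.
This is the probability of reaching 55 but not 60, conditional on being alive at 45: (l_55 − l_60) / l_45.
= (624,775 − 601,202) / 684,646 = 23,573 / 684,646 = 0.034431.

0.0344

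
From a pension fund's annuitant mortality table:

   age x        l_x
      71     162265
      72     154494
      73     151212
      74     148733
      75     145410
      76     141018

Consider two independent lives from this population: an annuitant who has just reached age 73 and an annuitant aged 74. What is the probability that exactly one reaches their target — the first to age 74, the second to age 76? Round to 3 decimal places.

0.067

p₁ = l_74/l_73 = 148733/151212 = 0.983606; p₂ = l_76/l_74 = 141018/148733 = 0.948129.
P(exactly one) = p₁(1−p₂) + (1−p₁)p₂ = 0.051021 + 0.015544 = 0.066564.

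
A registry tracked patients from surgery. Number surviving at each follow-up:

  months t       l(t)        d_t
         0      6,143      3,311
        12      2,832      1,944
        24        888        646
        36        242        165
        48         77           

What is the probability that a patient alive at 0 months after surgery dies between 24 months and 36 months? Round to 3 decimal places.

0.105

This is the probability of reaching 24 but not 36, conditional on being alive at 0: (l(24) − l(36)) / l(0).
= (888 − 242) / 6,143 = 646 / 6,143 = 0.105160.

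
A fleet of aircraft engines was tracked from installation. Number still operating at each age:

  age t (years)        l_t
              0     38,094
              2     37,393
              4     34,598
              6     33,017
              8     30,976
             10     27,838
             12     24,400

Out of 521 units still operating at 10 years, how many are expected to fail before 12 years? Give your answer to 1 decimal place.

The relevant probability is 1 − 24,400/27,838 = 0.123500.
Expected number = 521 × 0.123500 = 64.3.

64.3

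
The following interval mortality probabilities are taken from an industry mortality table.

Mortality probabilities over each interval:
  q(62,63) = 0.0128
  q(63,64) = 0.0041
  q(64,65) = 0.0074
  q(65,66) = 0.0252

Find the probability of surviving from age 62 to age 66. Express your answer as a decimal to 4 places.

Chaining the interval survival probabilities: (1 − 0.0128) × (1 − 0.0041) × (1 − 0.0074) × (1 − 0.0252).
= 0.9872 × 0.9959 × 0.9926 × 0.9748 = 0.951285.

0.9513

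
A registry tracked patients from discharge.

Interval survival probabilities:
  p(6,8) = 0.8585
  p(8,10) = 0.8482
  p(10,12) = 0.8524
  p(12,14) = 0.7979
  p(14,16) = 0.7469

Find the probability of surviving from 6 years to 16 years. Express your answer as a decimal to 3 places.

0.370

Survival from 6 to 16 is the product of surviving each interval: 0.8585 × 0.8482 × 0.8524 × 0.7979 × 0.7469.
= 0.369907.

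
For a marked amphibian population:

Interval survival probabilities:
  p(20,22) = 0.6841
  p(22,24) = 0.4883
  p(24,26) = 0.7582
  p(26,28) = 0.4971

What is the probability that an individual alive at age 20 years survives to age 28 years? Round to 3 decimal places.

0.126

P(survive 20→28) = 0.6841 × 0.4883 × 0.7582 × 0.4971.
= 0.125902.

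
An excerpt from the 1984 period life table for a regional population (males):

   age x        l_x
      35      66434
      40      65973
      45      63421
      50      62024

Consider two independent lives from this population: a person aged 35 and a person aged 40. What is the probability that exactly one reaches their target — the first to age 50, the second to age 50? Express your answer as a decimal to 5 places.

p₁ = l_50/l_35 = 62024/66434 = 0.933618; p₂ = l_50/l_40 = 62024/65973 = 0.940142.
P(exactly one) = p₁(1−p₂) + (1−p₁)p₂ = 0.055885 + 0.062409 = 0.118293.

0.11829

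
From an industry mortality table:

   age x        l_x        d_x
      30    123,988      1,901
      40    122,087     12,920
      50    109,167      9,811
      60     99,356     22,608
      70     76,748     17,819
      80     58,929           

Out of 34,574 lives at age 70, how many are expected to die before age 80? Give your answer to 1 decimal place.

8027.2

The relevant probability is 1 − 58,929/76,748 = 0.232175.
Expected number = 34,574 × 0.232175 = 8027.2.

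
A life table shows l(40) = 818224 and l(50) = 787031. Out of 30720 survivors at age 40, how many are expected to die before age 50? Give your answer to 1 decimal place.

1171.1

The relevant probability is 1 − 787031/818224 = 0.038123.
Expected number = 30720 × 0.038123 = 1171.1.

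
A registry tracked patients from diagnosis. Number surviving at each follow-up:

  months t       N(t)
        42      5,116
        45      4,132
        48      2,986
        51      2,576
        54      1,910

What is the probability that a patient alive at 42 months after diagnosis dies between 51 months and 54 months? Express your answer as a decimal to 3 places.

This is the probability of reaching 51 but not 54, conditional on being alive at 42: (N(51) − N(54)) / N(42).
= (2,576 − 1,910) / 5,116 = 666 / 5,116 = 0.130180.

0.130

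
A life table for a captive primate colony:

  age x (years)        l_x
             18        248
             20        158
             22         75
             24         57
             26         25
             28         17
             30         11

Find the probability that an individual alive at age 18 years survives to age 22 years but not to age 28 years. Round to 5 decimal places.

0.23387

This is the probability of reaching 22 but not 28, conditional on being alive at 18: (l_22 − l_28) / l_18.
= (75 − 17) / 248 = 58 / 248 = 0.233871.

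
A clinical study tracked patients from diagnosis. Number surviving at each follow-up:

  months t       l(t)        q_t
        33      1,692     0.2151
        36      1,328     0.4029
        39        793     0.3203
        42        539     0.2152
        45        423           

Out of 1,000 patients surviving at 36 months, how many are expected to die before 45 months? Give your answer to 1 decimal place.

681.5

The relevant probability is 1 − 423/1,328 = 0.681476.
Expected number = 1,000 × 0.681476 = 681.5.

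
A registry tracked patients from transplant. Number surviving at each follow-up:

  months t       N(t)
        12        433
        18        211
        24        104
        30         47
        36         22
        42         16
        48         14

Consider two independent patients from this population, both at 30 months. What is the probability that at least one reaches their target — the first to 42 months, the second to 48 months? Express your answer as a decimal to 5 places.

p₁ = N(42)/N(30) = 16/47 = 0.340426; p₂ = N(48)/N(30) = 14/47 = 0.297872.
P(at least one) = 1 − (1−p₁)(1−p₂) = 1 − 0.659574 × 0.702128 = 0.536895.

0.53689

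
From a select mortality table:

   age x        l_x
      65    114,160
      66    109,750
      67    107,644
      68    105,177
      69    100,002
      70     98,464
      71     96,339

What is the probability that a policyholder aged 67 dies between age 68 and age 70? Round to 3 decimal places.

We want 1|2q67 = (l_68 − l_70)/l_67.
This is the probability of reaching 68 but not 70, conditional on being alive at 67: (l_68 − l_70) / l_67.
= (105,177 − 98,464) / 107,644 = 6,713 / 107,644 = 0.062363.

0.062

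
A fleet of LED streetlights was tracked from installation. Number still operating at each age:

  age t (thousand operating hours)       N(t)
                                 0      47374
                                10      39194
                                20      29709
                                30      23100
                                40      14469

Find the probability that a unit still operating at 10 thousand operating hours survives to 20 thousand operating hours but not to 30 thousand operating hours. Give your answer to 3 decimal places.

0.169

This is the probability of reaching 20 but not 30, conditional on being operational at 10: (N(20) − N(30)) / N(10).
= (29709 − 23100) / 39194 = 6609 / 39194 = 0.168623.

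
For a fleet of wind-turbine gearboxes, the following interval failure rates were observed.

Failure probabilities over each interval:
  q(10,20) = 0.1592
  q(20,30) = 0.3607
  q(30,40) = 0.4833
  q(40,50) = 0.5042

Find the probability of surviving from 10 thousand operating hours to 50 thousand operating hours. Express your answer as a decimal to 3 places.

0.138

P(survive 10→50) = (1 − 0.1592) × (1 − 0.3607) × (1 − 0.4833) × (1 − 0.5042).
= 0.8408 × 0.6393 × 0.5167 × 0.4958 = 0.137703.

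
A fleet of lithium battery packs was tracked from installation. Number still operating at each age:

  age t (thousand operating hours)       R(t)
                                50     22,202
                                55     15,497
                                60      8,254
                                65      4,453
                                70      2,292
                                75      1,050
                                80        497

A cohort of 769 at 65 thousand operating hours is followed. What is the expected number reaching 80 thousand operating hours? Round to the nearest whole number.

86

The relevant probability is 497/4,453 = 0.111610.
Expected number = 769 × 0.111610 = 86.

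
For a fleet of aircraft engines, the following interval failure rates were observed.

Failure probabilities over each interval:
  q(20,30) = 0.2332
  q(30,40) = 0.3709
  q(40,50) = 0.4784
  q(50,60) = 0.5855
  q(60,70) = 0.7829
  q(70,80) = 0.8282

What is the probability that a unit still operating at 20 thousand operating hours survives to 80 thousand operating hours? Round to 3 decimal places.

Chaining the interval survival probabilities: (1 − 0.2332) × (1 − 0.3709) × (1 − 0.4784) × (1 − 0.5855) × (1 − 0.7829) × (1 − 0.8282).
= 0.7668 × 0.6291 × 0.5216 × 0.4145 × 0.2171 × 0.1718 = 0.003890.

0.004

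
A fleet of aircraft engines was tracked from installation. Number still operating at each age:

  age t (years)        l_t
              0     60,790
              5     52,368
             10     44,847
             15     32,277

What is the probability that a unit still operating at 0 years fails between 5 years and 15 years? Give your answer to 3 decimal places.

0.330

This is the probability of reaching 5 but not 15, conditional on being operational at 0: (l_5 − l_15) / l_0.
= (52,368 − 32,277) / 60,790 = 20,091 / 60,790 = 0.330498.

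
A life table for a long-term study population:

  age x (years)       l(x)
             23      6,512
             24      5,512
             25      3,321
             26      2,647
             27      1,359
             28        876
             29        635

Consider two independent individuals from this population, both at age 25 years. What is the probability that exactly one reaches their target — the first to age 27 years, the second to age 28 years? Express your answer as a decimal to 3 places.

p₁ = l(27)/l(25) = 1,359/3,321 = 0.409214; p₂ = l(28)/l(25) = 876/3,321 = 0.263776.
P(exactly one) = p₁(1−p₂) + (1−p₁)p₂ = 0.301273 + 0.155835 = 0.457108.

0.457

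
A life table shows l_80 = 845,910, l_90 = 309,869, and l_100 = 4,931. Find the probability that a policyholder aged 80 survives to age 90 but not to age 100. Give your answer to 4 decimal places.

0.3605

This is the probability of reaching 90 but not 100, conditional on being alive at 80: (l_90 − l_100) / l_80.
= (309,869 − 4,931) / 845,910 = 304,938 / 845,910 = 0.360485.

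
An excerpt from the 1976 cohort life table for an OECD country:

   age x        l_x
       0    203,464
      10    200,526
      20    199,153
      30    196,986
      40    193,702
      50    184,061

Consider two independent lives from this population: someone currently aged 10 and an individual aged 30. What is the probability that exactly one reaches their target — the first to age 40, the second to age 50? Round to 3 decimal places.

0.095

p₁ = l_40/l_10 = 193,702/200,526 = 0.965970; p₂ = l_50/l_30 = 184,061/196,986 = 0.934386.
P(exactly one) = p₁(1−p₂) + (1−p₁)p₂ = 0.063381 + 0.031797 = 0.095178.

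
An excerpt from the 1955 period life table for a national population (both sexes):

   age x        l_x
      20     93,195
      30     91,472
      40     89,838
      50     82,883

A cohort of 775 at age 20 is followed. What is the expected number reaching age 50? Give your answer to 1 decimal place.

The relevant probability is 82,883/93,195 = 0.889350.
Expected number = 775 × 0.889350 = 689.2.

689.2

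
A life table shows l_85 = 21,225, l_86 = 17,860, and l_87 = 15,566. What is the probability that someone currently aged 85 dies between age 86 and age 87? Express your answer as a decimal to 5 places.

This is the probability of reaching 86 but not 87, conditional on being alive at 85: (l_86 − l_87) / l_85.
= (17,860 − 15,566) / 21,225 = 2,294 / 21,225 = 0.108080.

0.10808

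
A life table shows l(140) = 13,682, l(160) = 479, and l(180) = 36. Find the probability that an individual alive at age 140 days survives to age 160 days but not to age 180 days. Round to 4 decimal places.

This is the probability of reaching 160 but not 180, conditional on being alive at 140: (l(160) − l(180)) / l(140).
= (479 − 36) / 13,682 = 443 / 13,682 = 0.032378.

0.0324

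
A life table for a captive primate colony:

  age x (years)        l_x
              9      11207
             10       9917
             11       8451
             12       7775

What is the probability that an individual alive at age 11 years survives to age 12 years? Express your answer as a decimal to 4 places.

0.9200

The conditional survival probability is l_12/l_11 = 7775/8451 = 0.920009.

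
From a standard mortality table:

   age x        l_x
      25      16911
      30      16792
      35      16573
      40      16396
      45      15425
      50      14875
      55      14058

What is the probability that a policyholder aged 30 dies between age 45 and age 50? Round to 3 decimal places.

0.033

This is the probability of reaching 45 but not 50, conditional on being alive at 30: (l_45 − l_50) / l_30.
= (15425 − 14875) / 16792 = 550 / 16792 = 0.032754.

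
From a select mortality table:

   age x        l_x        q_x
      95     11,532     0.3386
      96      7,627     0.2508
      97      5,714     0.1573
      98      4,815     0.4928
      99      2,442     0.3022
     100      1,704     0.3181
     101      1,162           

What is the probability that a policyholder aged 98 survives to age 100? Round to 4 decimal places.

The conditional survival probability is l_100/l_98 = 1,704/4,815 = 0.353894.

0.3539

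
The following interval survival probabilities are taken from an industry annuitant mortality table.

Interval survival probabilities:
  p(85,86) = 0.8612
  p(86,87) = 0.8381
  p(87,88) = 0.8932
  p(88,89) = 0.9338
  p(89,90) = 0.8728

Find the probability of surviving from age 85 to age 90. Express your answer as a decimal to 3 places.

P(survive 85→90) = 0.8612 × 0.8381 × 0.8932 × 0.9338 × 0.8728.
= 0.525433.

0.525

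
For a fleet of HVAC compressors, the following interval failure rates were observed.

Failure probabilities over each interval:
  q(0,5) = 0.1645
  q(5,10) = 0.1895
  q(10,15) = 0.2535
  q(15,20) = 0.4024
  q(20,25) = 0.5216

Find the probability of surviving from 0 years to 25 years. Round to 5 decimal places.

Chaining the interval survival probabilities: (1 − 0.1645) × (1 − 0.1895) × (1 − 0.2535) × (1 − 0.4024) × (1 − 0.5216).
= 0.8355 × 0.8105 × 0.7465 × 0.5976 × 0.4784 = 0.144521.

0.14452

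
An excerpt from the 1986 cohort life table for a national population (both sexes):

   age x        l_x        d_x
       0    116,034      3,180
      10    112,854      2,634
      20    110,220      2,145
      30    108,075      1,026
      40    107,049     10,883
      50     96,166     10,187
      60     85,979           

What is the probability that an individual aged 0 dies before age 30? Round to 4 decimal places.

0.0686

P(die before 30 | alive at 0) = 1 − l_30/l_0 = 1 − 108,075/116,034 = (7,959)/116,034 = 0.068592.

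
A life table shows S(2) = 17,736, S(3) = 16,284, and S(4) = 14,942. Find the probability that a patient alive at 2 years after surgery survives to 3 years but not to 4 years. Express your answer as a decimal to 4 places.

This is the probability of reaching 3 but not 4, conditional on being alive at 2: (S(3) − S(4)) / S(2).
= (16,284 − 14,942) / 17,736 = 1,342 / 17,736 = 0.075665.

0.0757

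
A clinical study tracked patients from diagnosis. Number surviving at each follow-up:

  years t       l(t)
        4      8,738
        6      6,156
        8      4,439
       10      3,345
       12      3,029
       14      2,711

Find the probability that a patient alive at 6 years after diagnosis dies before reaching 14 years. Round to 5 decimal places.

0.55962

P(die before 14 | alive at 6) = 1 − l(14)/l(6) = 1 − 2,711/6,156 = (3,445)/6,156 = 0.559617.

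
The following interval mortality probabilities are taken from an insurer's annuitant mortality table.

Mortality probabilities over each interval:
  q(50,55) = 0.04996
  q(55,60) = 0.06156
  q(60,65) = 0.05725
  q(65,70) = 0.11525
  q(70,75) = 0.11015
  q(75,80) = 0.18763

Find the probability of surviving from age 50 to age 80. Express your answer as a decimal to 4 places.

0.5376

P(survive 50→80) = (1 − 0.04996) × (1 − 0.06156) × (1 − 0.05725) × (1 − 0.11525) × (1 − 0.11015) × (1 − 0.18763).
= 0.95004 × 0.93844 × 0.94275 × 0.88475 × 0.88985 × 0.81237 = 0.537571.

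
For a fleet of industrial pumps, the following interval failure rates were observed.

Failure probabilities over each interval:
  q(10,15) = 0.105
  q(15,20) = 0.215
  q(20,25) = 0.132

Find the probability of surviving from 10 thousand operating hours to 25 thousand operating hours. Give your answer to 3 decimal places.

0.610

The overall survival probability is (1 − 0.105) × (1 − 0.215) × (1 − 0.132).
= 0.895 × 0.785 × 0.868 = 0.609835.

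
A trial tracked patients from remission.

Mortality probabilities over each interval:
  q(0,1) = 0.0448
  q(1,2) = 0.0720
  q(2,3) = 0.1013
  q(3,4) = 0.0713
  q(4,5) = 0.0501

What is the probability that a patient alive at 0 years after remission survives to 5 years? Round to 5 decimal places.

0.70277

P(survive 0→5) = (1 − 0.0448) × (1 − 0.0720) × (1 − 0.1013) × (1 − 0.0713) × (1 − 0.0501).
= 0.9552 × 0.9280 × 0.8987 × 0.9287 × 0.9499 = 0.702765.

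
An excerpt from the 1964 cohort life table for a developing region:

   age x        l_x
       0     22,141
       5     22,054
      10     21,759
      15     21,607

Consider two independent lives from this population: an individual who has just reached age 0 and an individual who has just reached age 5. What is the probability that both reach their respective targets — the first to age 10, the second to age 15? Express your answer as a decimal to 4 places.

0.9628

p₁ = l_10/l_0 = 21,759/22,141 = 0.982747; p₂ = l_15/l_5 = 21,607/22,054 = 0.979732.
P(both) = p₁ × p₂ = 0.982747 × 0.979732 = 0.962829.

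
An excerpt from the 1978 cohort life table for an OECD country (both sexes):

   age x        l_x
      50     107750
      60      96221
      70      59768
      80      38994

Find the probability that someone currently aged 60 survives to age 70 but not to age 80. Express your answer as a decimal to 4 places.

We want 10|10q60 = (l_70 − l_80)/l_60.
This is the probability of reaching 70 but not 80, conditional on being alive at 60: (l_70 − l_80) / l_60.
= (59768 − 38994) / 96221 = 20774 / 96221 = 0.215899.

0.2159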